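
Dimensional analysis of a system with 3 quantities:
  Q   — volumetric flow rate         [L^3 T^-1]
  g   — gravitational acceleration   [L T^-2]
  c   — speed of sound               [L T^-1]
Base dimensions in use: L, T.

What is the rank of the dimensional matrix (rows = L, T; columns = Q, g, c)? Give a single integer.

Dimensional matrix (L×T by Q×g×c):
  L: [ 3  1  1]
  T: [-1 -2 -1]
Echelon form has 2 nonzero rows (pivots: Q,g)

2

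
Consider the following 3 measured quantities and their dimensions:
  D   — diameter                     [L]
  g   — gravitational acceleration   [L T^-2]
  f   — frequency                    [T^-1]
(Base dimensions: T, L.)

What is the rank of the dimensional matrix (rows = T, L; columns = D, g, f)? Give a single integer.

Exponent matrix [T,L] × [D,g,f]:
  T: [ 0 -2 -1]
  L: [ 1  1  0]
Echelon form has 2 nonzero rows (pivots: D,g)

2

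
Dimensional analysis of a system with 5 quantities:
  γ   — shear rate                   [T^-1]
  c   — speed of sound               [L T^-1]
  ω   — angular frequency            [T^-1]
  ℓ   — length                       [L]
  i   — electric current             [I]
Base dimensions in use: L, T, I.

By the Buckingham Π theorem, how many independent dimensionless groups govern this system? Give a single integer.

2

Write exponents as rows L,T,I / cols γ,c,ω,ℓ,i:
  L: [ 0  1  0  1  0]
  T: [-1 -1 -1  0  0]
  I: [ 0  0  0  0  1]
RREF → pivots at {γ,c,i} ⇒ r = 3
Π count = n − r = 5 − 3 = 2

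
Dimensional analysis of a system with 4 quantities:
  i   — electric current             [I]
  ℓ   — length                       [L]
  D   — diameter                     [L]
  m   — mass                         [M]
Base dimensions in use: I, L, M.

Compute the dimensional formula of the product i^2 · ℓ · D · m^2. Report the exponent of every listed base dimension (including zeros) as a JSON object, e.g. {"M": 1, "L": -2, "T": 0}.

Write exponents as rows I,L,M / cols i,ℓ,D,m:
  I: [ 1  0  0  0]
  L: [ 0  1  1  0]
  M: [ 0  0  0  1]
  [I]: (2)·1+(1)·0+(1)·0+(2)·0 = 2
  [L]: (2)·0+(1)·1+(1)·1+(2)·0 = 2
  [M]: (2)·0+(1)·0+(1)·0+(2)·1 = 2
⇒ I^2 L^2 M^2

{"I": 2, "L": 2, "M": 2}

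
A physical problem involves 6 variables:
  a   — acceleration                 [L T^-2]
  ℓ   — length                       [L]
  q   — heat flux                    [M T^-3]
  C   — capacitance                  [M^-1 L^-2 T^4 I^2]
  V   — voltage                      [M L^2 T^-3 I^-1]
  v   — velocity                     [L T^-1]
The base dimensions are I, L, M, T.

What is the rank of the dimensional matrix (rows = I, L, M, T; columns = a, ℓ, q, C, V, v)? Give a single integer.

Exponent matrix [I,L,M,T] × [a,ℓ,q,C,V,v]:
  I: [ 0  0  0  2 -1  0]
  L: [ 1  1  0 -2  2  1]
  M: [ 0  0  1 -1  1  0]
  T: [-2  0 -3  4 -3 -1]
Row reduction gives pivot columns a,ℓ,q,C; rank = 4

4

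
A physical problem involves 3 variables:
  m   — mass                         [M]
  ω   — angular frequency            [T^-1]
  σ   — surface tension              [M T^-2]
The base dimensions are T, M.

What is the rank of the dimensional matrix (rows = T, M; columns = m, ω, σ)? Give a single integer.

Exponent matrix [T,M] × [m,ω,σ]:
  T: [ 0 -1 -2]
  M: [ 1  0  1]
Row reduction gives pivot columns m,ω; rank = 2

2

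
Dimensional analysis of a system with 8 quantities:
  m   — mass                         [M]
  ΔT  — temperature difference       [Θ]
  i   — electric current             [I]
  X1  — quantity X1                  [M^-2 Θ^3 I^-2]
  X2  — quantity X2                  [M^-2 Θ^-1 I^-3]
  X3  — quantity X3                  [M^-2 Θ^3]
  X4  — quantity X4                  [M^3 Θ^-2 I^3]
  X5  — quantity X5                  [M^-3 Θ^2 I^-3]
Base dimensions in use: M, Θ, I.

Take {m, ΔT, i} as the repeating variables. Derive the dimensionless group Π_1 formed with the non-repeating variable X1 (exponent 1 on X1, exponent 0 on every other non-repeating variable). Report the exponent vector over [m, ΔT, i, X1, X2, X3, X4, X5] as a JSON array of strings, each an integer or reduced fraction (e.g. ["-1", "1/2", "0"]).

["2", "-3", "2", "1", "0", "0", "0", "0"]

Write exponents as rows M,Θ,I / cols m,ΔT,i,X1,X2,X3,X4,X5:
  M: [ 1  0  0 -2 -2 -2  3 -3]
  Θ: [ 0  1  0  3 -1  3 -2  2]
  I: [ 0  0  1 -2 -3  0  3 -3]
Row reduction gives pivot columns m,ΔT,i; rank = 3
Pivot set = {m,ΔT,i}, free = {X1,X2,X3,X4,X5}
RREF:
  r0: [   1    0    0   -2   -2   -2    3   -3]
  r1: [   0    1    0    3   -1    3   -2    2]
  r2: [   0    0    1   -2   -3    0    3   -3]
Fix exponent of X1 at 1, X2 at 0, X3 at 0, X4 at 0, X5 at 0; solve each RREF row for its pivot's exponent:
  r0: exp(m) + (-2)·1 = 0 ⇒ exp(m) = 2
  r1: exp(ΔT) + (3)·1 = 0 ⇒ exp(ΔT) = -3
  r2: exp(i) + (-2)·1 = 0 ⇒ exp(i) = 2
Π_1 = m^2 · ΔT^-3 · i^2 · X1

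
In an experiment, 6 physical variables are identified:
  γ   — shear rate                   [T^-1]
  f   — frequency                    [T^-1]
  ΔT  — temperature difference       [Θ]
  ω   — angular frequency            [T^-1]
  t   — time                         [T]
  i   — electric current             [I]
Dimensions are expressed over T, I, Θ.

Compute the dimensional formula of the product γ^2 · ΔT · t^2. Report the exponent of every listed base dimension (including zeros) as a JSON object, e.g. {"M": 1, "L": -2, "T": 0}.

Exponent matrix [T,I,Θ] × [γ,f,ΔT,ω,t,i]:
  T: [-1 -1  0 -1  1  0]
  I: [ 0  0  0  0  0  1]
  Θ: [ 0  0  1  0  0  0]
  [T]: (2)·-1+(1)·0+(2)·1 = 0
  [I]: (2)·0+(1)·0+(2)·0 = 0
  [Θ]: (2)·0+(1)·1+(2)·0 = 1
⇒ Θ

{"T": 0, "I": 0, "Θ": 1}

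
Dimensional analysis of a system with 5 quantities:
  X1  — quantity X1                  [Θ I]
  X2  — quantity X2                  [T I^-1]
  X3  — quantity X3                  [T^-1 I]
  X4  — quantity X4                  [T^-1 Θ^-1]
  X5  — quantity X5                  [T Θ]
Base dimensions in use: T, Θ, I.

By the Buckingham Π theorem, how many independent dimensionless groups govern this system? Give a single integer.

3

Dimensional matrix (T×Θ×I by X1×X2×X3×X4×X5):
  T: [ 0  1 -1 -1  1]
  Θ: [ 1  0  0 -1  1]
  I: [ 1 -1  1  0  0]
Row reduction gives pivot columns X1,X2; rank = 2
n=5, r=2 ⇒ 3 dimensionless groups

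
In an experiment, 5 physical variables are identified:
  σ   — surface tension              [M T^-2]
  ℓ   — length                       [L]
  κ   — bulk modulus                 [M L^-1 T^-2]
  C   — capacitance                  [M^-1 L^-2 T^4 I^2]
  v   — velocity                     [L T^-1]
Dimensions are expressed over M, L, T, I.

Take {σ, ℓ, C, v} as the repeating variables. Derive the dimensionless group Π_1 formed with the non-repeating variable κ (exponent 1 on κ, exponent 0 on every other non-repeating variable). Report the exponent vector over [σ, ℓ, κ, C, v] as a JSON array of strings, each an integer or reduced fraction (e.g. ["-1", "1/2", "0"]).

Exponent matrix [M,L,T,I] × [σ,ℓ,κ,C,v]:
  M: [ 1  0  1 -1  0]
  L: [ 0  1 -1 -2  1]
  T: [-2  0 -2  4 -1]
  I: [ 0  0  0  2  0]
Row reduction gives pivot columns σ,ℓ,C,v; rank = 4
Repeat: σ,ℓ,C,v; free: κ
RREF:
  r0: [   1    0    1    0    0]
  r1: [   0    1   -1    0    0]
  r2: [   0    0    0    1    0]
  r3: [   0    0    0    0    1]
Fix exponent of κ at 1; solve each RREF row for its pivot's exponent:
  r0: exp(σ) + (1)·1 = 0 ⇒ exp(σ) = -1
  r1: exp(ℓ) + (-1)·1 = 0 ⇒ exp(ℓ) = 1
  r2: exp(C) + (0)·1 = 0 ⇒ exp(C) = 0
  r3: exp(v) + (0)·1 = 0 ⇒ exp(v) = 0
Π_1 = σ^-1 · ℓ · κ

["-1", "1", "1", "0", "0"]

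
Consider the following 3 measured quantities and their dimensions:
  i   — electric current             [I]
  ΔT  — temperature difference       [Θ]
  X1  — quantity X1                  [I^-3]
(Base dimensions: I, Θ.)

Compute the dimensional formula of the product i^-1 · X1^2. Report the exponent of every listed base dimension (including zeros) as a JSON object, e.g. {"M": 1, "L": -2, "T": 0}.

Write exponents as rows I,Θ / cols i,ΔT,X1:
  I: [ 1  0 -3]
  Θ: [ 0  1  0]
  [I]: (-1)·1+(2)·-3 = -7
  [Θ]: (-1)·0+(2)·0 = 0
⇒ I^-7

{"I": -7, "Θ": 0}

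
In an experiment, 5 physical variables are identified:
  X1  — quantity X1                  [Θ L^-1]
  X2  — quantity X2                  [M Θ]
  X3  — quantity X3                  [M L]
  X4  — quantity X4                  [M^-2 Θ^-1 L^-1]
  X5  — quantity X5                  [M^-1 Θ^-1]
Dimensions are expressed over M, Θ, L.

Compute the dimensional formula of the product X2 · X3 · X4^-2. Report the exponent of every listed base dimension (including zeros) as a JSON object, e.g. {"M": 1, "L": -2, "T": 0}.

{"M": 6, "Θ": 3, "L": 3}

Write exponents as rows M,Θ,L / cols X1,X2,X3,X4,X5:
  M: [ 0  1  1 -2 -1]
  Θ: [ 1  1  0 -1 -1]
  L: [-1  0  1 -1  0]
  [M]: (1)·1+(1)·1+(-2)·-2 = 6
  [Θ]: (1)·1+(1)·0+(-2)·-1 = 3
  [L]: (1)·0+(1)·1+(-2)·-1 = 3
⇒ M^6 Θ^3 L^3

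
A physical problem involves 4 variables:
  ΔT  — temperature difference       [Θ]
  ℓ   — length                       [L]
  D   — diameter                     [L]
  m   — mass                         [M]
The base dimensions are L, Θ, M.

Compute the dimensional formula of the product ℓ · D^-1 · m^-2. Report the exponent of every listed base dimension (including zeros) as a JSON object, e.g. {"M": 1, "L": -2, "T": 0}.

{"L": 0, "Θ": 0, "M": -2}

Dimensional matrix (L×Θ×M by ΔT×ℓ×D×m):
  L: [ 0  1  1  0]
  Θ: [ 1  0  0  0]
  M: [ 0  0  0  1]
  [L]: (1)·1+(-1)·1+(-2)·0 = 0
  [Θ]: (1)·0+(-1)·0+(-2)·0 = 0
  [M]: (1)·0+(-1)·0+(-2)·1 = -2
⇒ M^-2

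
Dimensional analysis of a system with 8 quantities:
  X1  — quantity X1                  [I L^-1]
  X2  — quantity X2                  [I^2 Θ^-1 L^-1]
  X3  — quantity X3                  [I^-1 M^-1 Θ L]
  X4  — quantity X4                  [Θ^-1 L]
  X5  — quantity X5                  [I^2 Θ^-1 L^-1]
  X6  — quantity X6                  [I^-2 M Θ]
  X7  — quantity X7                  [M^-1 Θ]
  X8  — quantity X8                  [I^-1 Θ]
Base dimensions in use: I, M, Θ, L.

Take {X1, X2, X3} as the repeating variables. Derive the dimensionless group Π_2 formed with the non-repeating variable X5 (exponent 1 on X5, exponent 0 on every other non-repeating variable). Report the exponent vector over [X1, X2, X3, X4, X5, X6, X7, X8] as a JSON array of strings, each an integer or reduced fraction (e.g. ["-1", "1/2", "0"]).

Write exponents as rows I,M,Θ,L / cols X1,X2,X3,X4,X5,X6,X7,X8:
  I: [ 1  2 -1  0  2 -2  0 -1]
  M: [ 0  0 -1  0  0  1 -1  0]
  Θ: [ 0 -1  1 -1 -1  1  1  1]
  L: [-1 -1  1  1 -1  0  0  0]
Echelon form has 3 nonzero rows (pivots: X1,X2,X3)
Repeat: X1,X2,X3; free: X4,X5,X6,X7,X8
RREF:
  r0: [   1    0    0   -2    0    1    1    1]
  r1: [   0    1    0    1    1   -2    0   -1]
  r2: [   0    0    1    0    0   -1    1    0]
  r3: [   0    0    0    0    0    0    0    0]
Fix exponent of X5 at 1, X4 at 0, X6 at 0, X7 at 0, X8 at 0; solve each RREF row for its pivot's exponent:
  r0: exp(X1) + (0)·1 = 0 ⇒ exp(X1) = 0
  r1: exp(X2) + (1)·1 = 0 ⇒ exp(X2) = -1
  r2: exp(X3) + (0)·1 = 0 ⇒ exp(X3) = 0
Π_2 = X2^-1 · X5

["0", "-1", "0", "0", "1", "0", "0", "0"]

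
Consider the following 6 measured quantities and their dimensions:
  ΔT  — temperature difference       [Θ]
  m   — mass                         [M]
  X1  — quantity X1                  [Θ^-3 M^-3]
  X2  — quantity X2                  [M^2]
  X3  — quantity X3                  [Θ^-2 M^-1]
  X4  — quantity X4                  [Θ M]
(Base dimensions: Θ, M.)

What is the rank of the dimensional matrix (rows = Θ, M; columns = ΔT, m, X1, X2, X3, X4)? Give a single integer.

2

Exponent matrix [Θ,M] × [ΔT,m,X1,X2,X3,X4]:
  Θ: [ 1  0 -3  0 -2  1]
  M: [ 0  1 -3  2 -1  1]
Row reduction gives pivot columns ΔT,m; rank = 2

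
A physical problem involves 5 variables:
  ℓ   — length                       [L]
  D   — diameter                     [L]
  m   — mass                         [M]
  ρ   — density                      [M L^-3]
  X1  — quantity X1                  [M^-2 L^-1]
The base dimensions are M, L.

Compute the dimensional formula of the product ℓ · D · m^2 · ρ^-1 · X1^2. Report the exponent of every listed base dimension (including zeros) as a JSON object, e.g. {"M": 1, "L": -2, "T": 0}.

{"M": -3, "L": 3}

Dimensional matrix (M×L by ℓ×D×m×ρ×X1):
  M: [ 0  0  1  1 -2]
  L: [ 1  1  0 -3 -1]
  [M]: (1)·0+(1)·0+(2)·1+(-1)·1+(2)·-2 = -3
  [L]: (1)·1+(1)·1+(2)·0+(-1)·-3+(2)·-1 = 3
⇒ M^-3 L^3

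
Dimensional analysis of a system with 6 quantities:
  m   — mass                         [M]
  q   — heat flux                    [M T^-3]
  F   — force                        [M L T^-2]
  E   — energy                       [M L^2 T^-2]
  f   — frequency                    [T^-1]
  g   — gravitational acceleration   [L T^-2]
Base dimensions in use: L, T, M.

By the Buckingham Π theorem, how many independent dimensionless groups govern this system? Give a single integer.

3

Exponent matrix [L,T,M] × [m,q,F,E,f,g]:
  L: [ 0  0  1  2  0  1]
  T: [ 0 -3 -2 -2 -1 -2]
  M: [ 1  1  1  1  0  0]
Row reduction gives pivot columns m,q,F; rank = 3
n=6, r=3 ⇒ 3 dimensionless groups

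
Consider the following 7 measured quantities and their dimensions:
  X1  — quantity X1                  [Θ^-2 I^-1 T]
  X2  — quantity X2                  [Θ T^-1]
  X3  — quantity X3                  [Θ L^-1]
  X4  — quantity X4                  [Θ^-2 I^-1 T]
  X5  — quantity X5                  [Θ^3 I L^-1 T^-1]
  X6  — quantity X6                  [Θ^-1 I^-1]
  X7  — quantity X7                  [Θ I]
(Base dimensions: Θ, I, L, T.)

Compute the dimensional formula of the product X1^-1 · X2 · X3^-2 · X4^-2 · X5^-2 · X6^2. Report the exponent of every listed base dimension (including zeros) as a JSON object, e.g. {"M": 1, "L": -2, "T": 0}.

{"Θ": -3, "I": -1, "L": 4, "T": -2}

Exponent matrix [Θ,I,L,T] × [X1,X2,X3,X4,X5,X6,X7]:
  Θ: [-2  1  1 -2  3 -1  1]
  I: [-1  0  0 -1  1 -1  1]
  L: [ 0  0 -1  0 -1  0  0]
  T: [ 1 -1  0  1 -1  0  0]
  [Θ]: (-1)·-2+(1)·1+(-2)·1+(-2)·-2+(-2)·3+(2)·-1 = -3
  [I]: (-1)·-1+(1)·0+(-2)·0+(-2)·-1+(-2)·1+(2)·-1 = -1
  [L]: (-1)·0+(1)·0+(-2)·-1+(-2)·0+(-2)·-1+(2)·0 = 4
  [T]: (-1)·1+(1)·-1+(-2)·0+(-2)·1+(-2)·-1+(2)·0 = -2
⇒ Θ^-3 I^-1 L^4 T^-2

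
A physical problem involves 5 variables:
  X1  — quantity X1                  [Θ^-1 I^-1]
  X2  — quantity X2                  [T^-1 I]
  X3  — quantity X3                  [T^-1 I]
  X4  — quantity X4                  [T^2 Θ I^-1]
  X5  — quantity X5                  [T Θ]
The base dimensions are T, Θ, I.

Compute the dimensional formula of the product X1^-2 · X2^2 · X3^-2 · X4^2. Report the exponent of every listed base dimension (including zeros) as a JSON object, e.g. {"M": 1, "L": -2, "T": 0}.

{"T": 4, "Θ": 4, "I": 0}

Dimensional matrix (T×Θ×I by X1×X2×X3×X4×X5):
  T: [ 0 -1 -1  2  1]
  Θ: [-1  0  0  1  1]
  I: [-1  1  1 -1  0]
  [T]: (-2)·0+(2)·-1+(-2)·-1+(2)·2 = 4
  [Θ]: (-2)·-1+(2)·0+(-2)·0+(2)·1 = 4
  [I]: (-2)·-1+(2)·1+(-2)·1+(2)·-1 = 0
⇒ T^4 Θ^4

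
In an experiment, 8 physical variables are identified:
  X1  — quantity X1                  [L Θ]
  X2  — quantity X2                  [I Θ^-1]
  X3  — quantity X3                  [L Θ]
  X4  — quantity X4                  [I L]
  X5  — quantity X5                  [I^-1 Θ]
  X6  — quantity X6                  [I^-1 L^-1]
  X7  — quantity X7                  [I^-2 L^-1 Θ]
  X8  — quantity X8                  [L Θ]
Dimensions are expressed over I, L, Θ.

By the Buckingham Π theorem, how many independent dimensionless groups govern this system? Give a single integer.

Dimensional matrix (I×L×Θ by X1×X2×X3×X4×X5×X6×X7×X8):
  I: [ 0  1  0  1 -1 -1 -2  0]
  L: [ 1  0  1  1  0 -1 -1  1]
  Θ: [ 1 -1  1  0  1  0  1  1]
RREF → pivots at {X1,X2} ⇒ r = 2
n=8, r=2 ⇒ 6 dimensionless groups

6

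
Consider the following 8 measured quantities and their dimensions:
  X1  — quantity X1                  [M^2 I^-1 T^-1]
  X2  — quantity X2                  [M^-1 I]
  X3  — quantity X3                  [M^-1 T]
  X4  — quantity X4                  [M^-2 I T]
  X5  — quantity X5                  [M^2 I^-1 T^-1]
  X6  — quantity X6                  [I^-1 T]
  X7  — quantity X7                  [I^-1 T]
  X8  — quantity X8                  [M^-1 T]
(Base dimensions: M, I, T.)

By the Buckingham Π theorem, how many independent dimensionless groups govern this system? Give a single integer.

Write exponents as rows M,I,T / cols X1,X2,X3,X4,X5,X6,X7,X8:
  M: [ 2 -1 -1 -2  2  0  0 -1]
  I: [-1  1  0  1 -1 -1 -1  0]
  T: [-1  0  1  1 -1  1  1  1]
Echelon form has 2 nonzero rows (pivots: X1,X2)
8 vars − rank 2 = 6 Π groups

6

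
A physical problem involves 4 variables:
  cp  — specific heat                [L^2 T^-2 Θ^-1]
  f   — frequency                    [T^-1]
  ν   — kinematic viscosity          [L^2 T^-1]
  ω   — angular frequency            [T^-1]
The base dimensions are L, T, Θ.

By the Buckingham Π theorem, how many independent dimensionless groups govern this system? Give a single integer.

Dimensional matrix (L×T×Θ by cp×f×ν×ω):
  L: [ 2  0  2  0]
  T: [-2 -1 -1 -1]
  Θ: [-1  0  0  0]
Row reduction gives pivot columns cp,f,ν; rank = 3
n=4, r=3 ⇒ 1 dimensionless group

1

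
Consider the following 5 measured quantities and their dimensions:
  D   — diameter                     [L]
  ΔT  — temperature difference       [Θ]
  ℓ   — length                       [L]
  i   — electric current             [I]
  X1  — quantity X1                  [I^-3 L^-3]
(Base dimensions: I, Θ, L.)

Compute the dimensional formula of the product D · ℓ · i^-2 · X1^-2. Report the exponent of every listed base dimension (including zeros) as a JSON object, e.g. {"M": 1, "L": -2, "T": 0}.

Exponent matrix [I,Θ,L] × [D,ΔT,ℓ,i,X1]:
  I: [ 0  0  0  1 -3]
  Θ: [ 0  1  0  0  0]
  L: [ 1  0  1  0 -3]
  [I]: (1)·0+(1)·0+(-2)·1+(-2)·-3 = 4
  [Θ]: (1)·0+(1)·0+(-2)·0+(-2)·0 = 0
  [L]: (1)·1+(1)·1+(-2)·0+(-2)·-3 = 8
⇒ I^4 L^8

{"I": 4, "Θ": 0, "L": 8}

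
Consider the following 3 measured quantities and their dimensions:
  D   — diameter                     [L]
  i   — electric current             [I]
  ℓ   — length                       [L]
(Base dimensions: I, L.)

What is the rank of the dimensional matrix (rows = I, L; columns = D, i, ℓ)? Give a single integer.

Dimensional matrix (I×L by D×i×ℓ):
  I: [ 0  1  0]
  L: [ 1  0  1]
RREF → pivots at {D,i} ⇒ r = 2

2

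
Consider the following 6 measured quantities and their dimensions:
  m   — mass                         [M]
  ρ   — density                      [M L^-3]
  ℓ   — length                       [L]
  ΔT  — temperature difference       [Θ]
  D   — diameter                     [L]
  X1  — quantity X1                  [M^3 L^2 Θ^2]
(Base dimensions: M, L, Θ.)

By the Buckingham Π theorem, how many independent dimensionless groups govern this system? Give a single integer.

Exponent matrix [M,L,Θ] × [m,ρ,ℓ,ΔT,D,X1]:
  M: [ 1  1  0  0  0  3]
  L: [ 0 -3  1  0  1  2]
  Θ: [ 0  0  0  1  0  2]
Echelon form has 3 nonzero rows (pivots: m,ρ,ΔT)
Π count = n − r = 6 − 3 = 3

3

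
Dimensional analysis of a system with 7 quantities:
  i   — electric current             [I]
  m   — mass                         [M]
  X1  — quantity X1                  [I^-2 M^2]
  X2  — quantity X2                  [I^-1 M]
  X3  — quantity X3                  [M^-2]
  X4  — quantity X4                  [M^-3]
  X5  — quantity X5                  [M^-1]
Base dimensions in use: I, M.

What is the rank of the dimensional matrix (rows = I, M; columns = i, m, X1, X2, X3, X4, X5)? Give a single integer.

2

Dimensional matrix (I×M by i×m×X1×X2×X3×X4×X5):
  I: [ 1  0 -2 -1  0  0  0]
  M: [ 0  1  2  1 -2 -3 -1]
Echelon form has 2 nonzero rows (pivots: i,m)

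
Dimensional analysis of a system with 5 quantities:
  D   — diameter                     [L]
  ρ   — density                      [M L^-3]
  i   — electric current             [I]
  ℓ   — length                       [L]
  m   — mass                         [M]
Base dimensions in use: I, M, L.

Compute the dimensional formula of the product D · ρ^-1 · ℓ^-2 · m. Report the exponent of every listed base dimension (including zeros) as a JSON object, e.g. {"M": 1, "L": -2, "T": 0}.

{"I": 0, "M": 0, "L": 2}

Write exponents as rows I,M,L / cols D,ρ,i,ℓ,m:
  I: [ 0  0  1  0  0]
  M: [ 0  1  0  0  1]
  L: [ 1 -3  0  1  0]
  [I]: (1)·0+(-1)·0+(-2)·0+(1)·0 = 0
  [M]: (1)·0+(-1)·1+(-2)·0+(1)·1 = 0
  [L]: (1)·1+(-1)·-3+(-2)·1+(1)·0 = 2
⇒ L^2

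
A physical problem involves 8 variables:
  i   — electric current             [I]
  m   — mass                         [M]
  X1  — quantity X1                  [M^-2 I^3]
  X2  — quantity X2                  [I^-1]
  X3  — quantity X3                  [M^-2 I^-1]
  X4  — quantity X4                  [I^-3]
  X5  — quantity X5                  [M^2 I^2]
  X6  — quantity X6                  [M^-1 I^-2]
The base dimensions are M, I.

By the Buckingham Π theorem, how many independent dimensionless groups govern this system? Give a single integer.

6

Exponent matrix [M,I] × [i,m,X1,X2,X3,X4,X5,X6]:
  M: [ 0  1 -2  0 -2  0  2 -1]
  I: [ 1  0  3 -1 -1 -3  2 -2]
RREF → pivots at {i,m} ⇒ r = 2
8 vars − rank 2 = 6 Π groups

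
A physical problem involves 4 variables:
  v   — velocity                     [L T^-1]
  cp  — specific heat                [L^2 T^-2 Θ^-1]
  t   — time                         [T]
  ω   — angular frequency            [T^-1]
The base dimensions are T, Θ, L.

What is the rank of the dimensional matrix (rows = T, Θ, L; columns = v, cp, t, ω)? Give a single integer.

Write exponents as rows T,Θ,L / cols v,cp,t,ω:
  T: [-1 -2  1 -1]
  Θ: [ 0 -1  0  0]
  L: [ 1  2  0  0]
Echelon form has 3 nonzero rows (pivots: v,cp,t)

3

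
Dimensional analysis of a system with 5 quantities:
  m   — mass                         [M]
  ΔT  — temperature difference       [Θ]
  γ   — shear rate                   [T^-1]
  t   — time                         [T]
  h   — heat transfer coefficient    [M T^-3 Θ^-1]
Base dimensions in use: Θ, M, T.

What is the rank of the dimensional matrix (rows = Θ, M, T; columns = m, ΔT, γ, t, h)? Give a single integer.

3

Write exponents as rows Θ,M,T / cols m,ΔT,γ,t,h:
  Θ: [ 0  1  0  0 -1]
  M: [ 1  0  0  0  1]
  T: [ 0  0 -1  1 -3]
Row reduction gives pivot columns m,ΔT,γ; rank = 3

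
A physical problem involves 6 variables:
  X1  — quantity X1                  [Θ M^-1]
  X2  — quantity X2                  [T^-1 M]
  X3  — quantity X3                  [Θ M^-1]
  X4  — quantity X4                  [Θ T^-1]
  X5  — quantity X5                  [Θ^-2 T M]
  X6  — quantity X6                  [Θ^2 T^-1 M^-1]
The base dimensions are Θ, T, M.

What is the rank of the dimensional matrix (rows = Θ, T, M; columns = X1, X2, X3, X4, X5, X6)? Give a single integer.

Dimensional matrix (Θ×T×M by X1×X2×X3×X4×X5×X6):
  Θ: [ 1  0  1  1 -2  2]
  T: [ 0 -1  0 -1  1 -1]
  M: [-1  1 -1  0  1 -1]
RREF → pivots at {X1,X2} ⇒ r = 2

2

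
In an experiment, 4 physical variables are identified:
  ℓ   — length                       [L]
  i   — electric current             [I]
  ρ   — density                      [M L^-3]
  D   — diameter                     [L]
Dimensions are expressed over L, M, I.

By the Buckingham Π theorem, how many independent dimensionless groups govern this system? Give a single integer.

Write exponents as rows L,M,I / cols ℓ,i,ρ,D:
  L: [ 1  0 -3  1]
  M: [ 0  0  1  0]
  I: [ 0  1  0  0]
Echelon form has 3 nonzero rows (pivots: ℓ,i,ρ)
4 vars − rank 3 = 1 Π group

1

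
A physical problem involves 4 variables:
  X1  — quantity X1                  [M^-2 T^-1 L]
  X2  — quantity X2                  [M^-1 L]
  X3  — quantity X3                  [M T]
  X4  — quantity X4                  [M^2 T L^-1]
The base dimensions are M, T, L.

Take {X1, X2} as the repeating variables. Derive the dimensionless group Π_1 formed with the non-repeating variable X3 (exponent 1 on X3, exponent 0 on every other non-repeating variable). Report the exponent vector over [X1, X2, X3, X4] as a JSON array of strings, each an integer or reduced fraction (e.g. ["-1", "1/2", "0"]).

Exponent matrix [M,T,L] × [X1,X2,X3,X4]:
  M: [-2 -1  1  2]
  T: [-1  0  1  1]
  L: [ 1  1  0 -1]
Echelon form has 2 nonzero rows (pivots: X1,X2)
Pivot set = {X1,X2}, free = {X3,X4}
RREF:
  r0: [   1    0   -1   -1]
  r1: [   0    1    1    0]
  r2: [   0    0    0    0]
Fix exponent of X3 at 1, X4 at 0; solve each RREF row for its pivot's exponent:
  r0: exp(X1) + (-1)·1 = 0 ⇒ exp(X1) = 1
  r1: exp(X2) + (1)·1 = 0 ⇒ exp(X2) = -1
Π_1 = X1 · X2^-1 · X3

["1", "-1", "1", "0"]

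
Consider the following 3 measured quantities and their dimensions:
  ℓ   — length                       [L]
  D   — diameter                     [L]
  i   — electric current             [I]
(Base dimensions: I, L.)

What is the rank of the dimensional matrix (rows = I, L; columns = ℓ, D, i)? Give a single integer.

2

Exponent matrix [I,L] × [ℓ,D,i]:
  I: [ 0  0  1]
  L: [ 1  1  0]
Echelon form has 2 nonzero rows (pivots: ℓ,i)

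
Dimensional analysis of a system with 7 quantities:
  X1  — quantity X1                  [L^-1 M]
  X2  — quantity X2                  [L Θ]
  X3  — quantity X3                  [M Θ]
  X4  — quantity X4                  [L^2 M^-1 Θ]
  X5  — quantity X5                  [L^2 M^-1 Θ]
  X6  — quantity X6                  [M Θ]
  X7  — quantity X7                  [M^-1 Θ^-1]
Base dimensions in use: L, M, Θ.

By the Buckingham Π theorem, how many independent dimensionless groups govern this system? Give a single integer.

5

Exponent matrix [L,M,Θ] × [X1,X2,X3,X4,X5,X6,X7]:
  L: [-1  1  0  2  2  0  0]
  M: [ 1  0  1 -1 -1  1 -1]
  Θ: [ 0  1  1  1  1  1 -1]
RREF → pivots at {X1,X2} ⇒ r = 2
n=7, r=2 ⇒ 5 dimensionless groups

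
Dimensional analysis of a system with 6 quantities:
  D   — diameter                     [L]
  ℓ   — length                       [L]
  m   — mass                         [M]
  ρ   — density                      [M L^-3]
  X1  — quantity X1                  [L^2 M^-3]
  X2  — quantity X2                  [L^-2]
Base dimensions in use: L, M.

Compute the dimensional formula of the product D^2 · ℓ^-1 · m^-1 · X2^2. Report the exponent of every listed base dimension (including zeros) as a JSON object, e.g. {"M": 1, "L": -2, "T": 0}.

{"L": -3, "M": -1}

Dimensional matrix (L×M by D×ℓ×m×ρ×X1×X2):
  L: [ 1  1  0 -3  2 -2]
  M: [ 0  0  1  1 -3  0]
  [L]: (2)·1+(-1)·1+(-1)·0+(2)·-2 = -3
  [M]: (2)·0+(-1)·0+(-1)·1+(2)·0 = -1
⇒ L^-3 M^-1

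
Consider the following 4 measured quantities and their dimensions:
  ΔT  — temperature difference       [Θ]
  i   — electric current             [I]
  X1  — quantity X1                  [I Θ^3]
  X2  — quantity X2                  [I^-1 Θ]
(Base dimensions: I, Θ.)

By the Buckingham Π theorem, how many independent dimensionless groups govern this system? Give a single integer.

Exponent matrix [I,Θ] × [ΔT,i,X1,X2]:
  I: [ 0  1  1 -1]
  Θ: [ 1  0  3  1]
Row reduction gives pivot columns ΔT,i; rank = 2
n=4, r=2 ⇒ 2 dimensionless groups

2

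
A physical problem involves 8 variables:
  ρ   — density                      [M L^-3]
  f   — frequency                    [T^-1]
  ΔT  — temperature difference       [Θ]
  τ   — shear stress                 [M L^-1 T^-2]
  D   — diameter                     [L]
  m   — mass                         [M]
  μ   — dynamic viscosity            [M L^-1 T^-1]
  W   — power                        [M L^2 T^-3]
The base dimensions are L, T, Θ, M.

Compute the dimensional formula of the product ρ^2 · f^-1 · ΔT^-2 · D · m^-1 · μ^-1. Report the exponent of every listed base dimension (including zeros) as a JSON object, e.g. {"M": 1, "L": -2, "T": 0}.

{"L": -4, "T": 2, "Θ": -2, "M": 0}

Write exponents as rows L,T,Θ,M / cols ρ,f,ΔT,τ,D,m,μ,W:
  L: [-3  0  0 -1  1  0 -1  2]
  T: [ 0 -1  0 -2  0  0 -1 -3]
  Θ: [ 0  0  1  0  0  0  0  0]
  M: [ 1  0  0  1  0  1  1  1]
  [L]: (2)·-3+(-1)·0+(-2)·0+(1)·1+(-1)·0+(-1)·-1 = -4
  [T]: (2)·0+(-1)·-1+(-2)·0+(1)·0+(-1)·0+(-1)·-1 = 2
  [Θ]: (2)·0+(-1)·0+(-2)·1+(1)·0+(-1)·0+(-1)·0 = -2
  [M]: (2)·1+(-1)·0+(-2)·0+(1)·0+(-1)·1+(-1)·1 = 0
⇒ L^-4 T^2 Θ^-2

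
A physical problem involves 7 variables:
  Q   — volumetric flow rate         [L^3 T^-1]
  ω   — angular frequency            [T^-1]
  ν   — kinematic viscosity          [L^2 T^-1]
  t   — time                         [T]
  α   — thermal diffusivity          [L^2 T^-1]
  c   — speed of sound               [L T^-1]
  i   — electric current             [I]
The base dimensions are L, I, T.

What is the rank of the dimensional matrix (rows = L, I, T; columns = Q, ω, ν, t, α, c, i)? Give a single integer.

3

Dimensional matrix (L×I×T by Q×ω×ν×t×α×c×i):
  L: [ 3  0  2  0  2  1  0]
  I: [ 0  0  0  0  0  0  1]
  T: [-1 -1 -1  1 -1 -1  0]
Row reduction gives pivot columns Q,ω,i; rank = 3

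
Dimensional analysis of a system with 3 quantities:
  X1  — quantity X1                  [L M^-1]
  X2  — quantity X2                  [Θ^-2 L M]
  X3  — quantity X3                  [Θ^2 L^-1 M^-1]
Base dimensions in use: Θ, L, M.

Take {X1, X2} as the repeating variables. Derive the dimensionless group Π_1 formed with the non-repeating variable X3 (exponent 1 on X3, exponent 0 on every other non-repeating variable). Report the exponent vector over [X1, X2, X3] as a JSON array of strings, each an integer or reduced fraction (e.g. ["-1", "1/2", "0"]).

["0", "1", "1"]

Dimensional matrix (Θ×L×M by X1×X2×X3):
  Θ: [ 0 -2  2]
  L: [ 1  1 -1]
  M: [-1  1 -1]
Row reduction gives pivot columns X1,X2; rank = 2
Repeat: X1,X2; free: X3
RREF:
  r0: [   1    0    0]
  r1: [   0    1   -1]
  r2: [   0    0    0]
Fix exponent of X3 at 1; solve each RREF row for its pivot's exponent:
  r0: exp(X1) + (0)·1 = 0 ⇒ exp(X1) = 0
  r1: exp(X2) + (-1)·1 = 0 ⇒ exp(X2) = 1
Π_1 = X2 · X3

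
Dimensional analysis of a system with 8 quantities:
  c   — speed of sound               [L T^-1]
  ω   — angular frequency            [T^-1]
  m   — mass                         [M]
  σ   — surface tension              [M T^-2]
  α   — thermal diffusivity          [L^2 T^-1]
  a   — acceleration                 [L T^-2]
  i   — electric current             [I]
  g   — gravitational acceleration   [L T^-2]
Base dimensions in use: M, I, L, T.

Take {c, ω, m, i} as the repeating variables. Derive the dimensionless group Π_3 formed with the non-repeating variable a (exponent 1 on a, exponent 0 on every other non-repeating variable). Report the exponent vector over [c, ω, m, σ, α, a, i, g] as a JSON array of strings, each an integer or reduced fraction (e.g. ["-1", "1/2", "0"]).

["-1", "-1", "0", "0", "0", "1", "0", "0"]

Dimensional matrix (M×I×L×T by c×ω×m×σ×α×a×i×g):
  M: [ 0  0  1  1  0  0  0  0]
  I: [ 0  0  0  0  0  0  1  0]
  L: [ 1  0  0  0  2  1  0  1]
  T: [-1 -1  0 -2 -1 -2  0 -2]
Row reduction gives pivot columns c,ω,m,i; rank = 4
Repeat: c,ω,m,i; free: σ,α,a,g
RREF:
  r0: [   1    0    0    0    2    1    0    1]
  r1: [   0    1    0    2   -1    1    0    1]
  r2: [   0    0    1    1    0    0    0    0]
  r3: [   0    0    0    0    0    0    1    0]
Fix exponent of a at 1, σ at 0, α at 0, g at 0; solve each RREF row for its pivot's exponent:
  r0: exp(c) + (1)·1 = 0 ⇒ exp(c) = -1
  r1: exp(ω) + (1)·1 = 0 ⇒ exp(ω) = -1
  r2: exp(m) + (0)·1 = 0 ⇒ exp(m) = 0
  r3: exp(i) + (0)·1 = 0 ⇒ exp(i) = 0
Π_3 = c^-1 · ω^-1 · a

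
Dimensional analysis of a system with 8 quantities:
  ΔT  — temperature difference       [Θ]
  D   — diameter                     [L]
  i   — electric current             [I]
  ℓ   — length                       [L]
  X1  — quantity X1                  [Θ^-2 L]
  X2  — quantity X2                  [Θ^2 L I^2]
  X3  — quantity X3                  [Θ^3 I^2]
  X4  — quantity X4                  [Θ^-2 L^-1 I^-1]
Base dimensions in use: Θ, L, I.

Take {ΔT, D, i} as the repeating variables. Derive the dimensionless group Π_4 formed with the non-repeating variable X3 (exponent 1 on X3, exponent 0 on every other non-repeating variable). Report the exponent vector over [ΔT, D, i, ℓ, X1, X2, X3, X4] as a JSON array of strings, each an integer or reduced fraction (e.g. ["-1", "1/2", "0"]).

Dimensional matrix (Θ×L×I by ΔT×D×i×ℓ×X1×X2×X3×X4):
  Θ: [ 1  0  0  0 -2  2  3 -2]
  L: [ 0  1  0  1  1  1  0 -1]
  I: [ 0  0  1  0  0  2  2 -1]
Echelon form has 3 nonzero rows (pivots: ΔT,D,i)
Pivot set = {ΔT,D,i}, free = {ℓ,X1,X2,X3,X4}
RREF:
  r0: [   1    0    0    0   -2    2    3   -2]
  r1: [   0    1    0    1    1    1    0   -1]
  r2: [   0    0    1    0    0    2    2   -1]
Fix exponent of X3 at 1, ℓ at 0, X1 at 0, X2 at 0, X4 at 0; solve each RREF row for its pivot's exponent:
  r0: exp(ΔT) + (3)·1 = 0 ⇒ exp(ΔT) = -3
  r1: exp(D) + (0)·1 = 0 ⇒ exp(D) = 0
  r2: exp(i) + (2)·1 = 0 ⇒ exp(i) = -2
Π_4 = ΔT^-3 · i^-2 · X3

["-3", "0", "-2", "0", "0", "0", "1", "0"]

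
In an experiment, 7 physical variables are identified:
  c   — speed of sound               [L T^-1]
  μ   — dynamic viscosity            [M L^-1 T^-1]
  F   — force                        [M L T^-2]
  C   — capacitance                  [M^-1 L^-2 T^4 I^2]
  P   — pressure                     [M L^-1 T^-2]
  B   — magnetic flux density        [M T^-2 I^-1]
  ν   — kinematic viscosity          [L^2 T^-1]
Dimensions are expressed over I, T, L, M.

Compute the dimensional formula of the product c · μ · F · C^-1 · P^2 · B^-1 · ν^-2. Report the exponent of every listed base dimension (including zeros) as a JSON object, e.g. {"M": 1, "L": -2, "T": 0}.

Dimensional matrix (I×T×L×M by c×μ×F×C×P×B×ν):
  I: [ 0  0  0  2  0 -1  0]
  T: [-1 -1 -2  4 -2 -2 -1]
  L: [ 1 -1  1 -2 -1  0  2]
  M: [ 0  1  1 -1  1  1  0]
  [I]: (1)·0+(1)·0+(1)·0+(-1)·2+(2)·0+(-1)·-1+(-2)·0 = -1
  [T]: (1)·-1+(1)·-1+(1)·-2+(-1)·4+(2)·-2+(-1)·-2+(-2)·-1 = -8
  [L]: (1)·1+(1)·-1+(1)·1+(-1)·-2+(2)·-1+(-1)·0+(-2)·2 = -3
  [M]: (1)·0+(1)·1+(1)·1+(-1)·-1+(2)·1+(-1)·1+(-2)·0 = 4
⇒ I^-1 T^-8 L^-3 M^4

{"I": -1, "T": -8, "L": -3, "M": 4}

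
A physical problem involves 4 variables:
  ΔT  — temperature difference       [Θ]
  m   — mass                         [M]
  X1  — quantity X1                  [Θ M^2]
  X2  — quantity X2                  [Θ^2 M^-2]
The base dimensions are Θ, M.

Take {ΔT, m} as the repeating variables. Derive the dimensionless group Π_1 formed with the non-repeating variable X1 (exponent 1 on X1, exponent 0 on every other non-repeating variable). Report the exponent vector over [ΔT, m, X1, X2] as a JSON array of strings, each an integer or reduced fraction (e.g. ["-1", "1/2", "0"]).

["-1", "-2", "1", "0"]

Dimensional matrix (Θ×M by ΔT×m×X1×X2):
  Θ: [ 1  0  1  2]
  M: [ 0  1  2 -2]
RREF → pivots at {ΔT,m} ⇒ r = 2
Pivot set = {ΔT,m}, free = {X1,X2}
RREF:
  r0: [   1    0    1    2]
  r1: [   0    1    2   -2]
Fix exponent of X1 at 1, X2 at 0; solve each RREF row for its pivot's exponent:
  r0: exp(ΔT) + (1)·1 = 0 ⇒ exp(ΔT) = -1
  r1: exp(m) + (2)·1 = 0 ⇒ exp(m) = -2
Π_1 = ΔT^-1 · m^-2 · X1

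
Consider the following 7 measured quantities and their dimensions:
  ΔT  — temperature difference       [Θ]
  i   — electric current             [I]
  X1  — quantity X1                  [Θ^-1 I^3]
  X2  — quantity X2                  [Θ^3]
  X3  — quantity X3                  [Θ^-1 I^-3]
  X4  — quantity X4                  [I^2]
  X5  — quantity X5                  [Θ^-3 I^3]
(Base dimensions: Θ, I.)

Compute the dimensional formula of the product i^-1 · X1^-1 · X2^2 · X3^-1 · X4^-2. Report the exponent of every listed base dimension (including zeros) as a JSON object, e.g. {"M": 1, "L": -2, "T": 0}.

Write exponents as rows Θ,I / cols ΔT,i,X1,X2,X3,X4,X5:
  Θ: [ 1  0 -1  3 -1  0 -3]
  I: [ 0  1  3  0 -3  2  3]
  [Θ]: (-1)·0+(-1)·-1+(2)·3+(-1)·-1+(-2)·0 = 8
  [I]: (-1)·1+(-1)·3+(2)·0+(-1)·-3+(-2)·2 = -5
⇒ Θ^8 I^-5

{"Θ": 8, "I": -5}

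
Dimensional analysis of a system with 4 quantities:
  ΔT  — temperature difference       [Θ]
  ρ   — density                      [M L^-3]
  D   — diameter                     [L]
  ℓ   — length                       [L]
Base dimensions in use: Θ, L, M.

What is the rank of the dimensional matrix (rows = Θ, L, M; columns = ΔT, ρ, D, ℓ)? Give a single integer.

Dimensional matrix (Θ×L×M by ΔT×ρ×D×ℓ):
  Θ: [ 1  0  0  0]
  L: [ 0 -3  1  1]
  M: [ 0  1  0  0]
Row reduction gives pivot columns ΔT,ρ,D; rank = 3

3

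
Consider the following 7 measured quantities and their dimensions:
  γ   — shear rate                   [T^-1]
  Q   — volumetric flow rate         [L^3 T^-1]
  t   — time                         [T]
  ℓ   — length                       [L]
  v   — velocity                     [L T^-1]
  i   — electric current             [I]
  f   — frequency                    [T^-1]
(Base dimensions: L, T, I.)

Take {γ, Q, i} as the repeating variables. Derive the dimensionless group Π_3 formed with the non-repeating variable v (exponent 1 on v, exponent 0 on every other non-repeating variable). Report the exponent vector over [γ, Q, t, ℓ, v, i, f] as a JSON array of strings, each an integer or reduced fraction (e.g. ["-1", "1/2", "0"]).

["-2/3", "-1/3", "0", "0", "1", "0", "0"]

Exponent matrix [L,T,I] × [γ,Q,t,ℓ,v,i,f]:
  L: [ 0  3  0  1  1  0  0]
  T: [-1 -1  1  0 -1  0 -1]
  I: [ 0  0  0  0  0  1  0]
RREF → pivots at {γ,Q,i} ⇒ r = 3
Pivot set = {γ,Q,i}, free = {t,ℓ,v,f}
RREF:
  r0: [   1    0   -1 -1/3  2/3    0    1]
  r1: [   0    1    0  1/3  1/3    0    0]
  r2: [   0    0    0    0    0    1    0]
Fix exponent of v at 1, t at 0, ℓ at 0, f at 0; solve each RREF row for its pivot's exponent:
  r0: exp(γ) + (2/3)·1 = 0 ⇒ exp(γ) = -2/3
  r1: exp(Q) + (1/3)·1 = 0 ⇒ exp(Q) = -1/3
  r2: exp(i) + (0)·1 = 0 ⇒ exp(i) = 0
Π_3 = γ^(-2/3) · Q^(-1/3) · v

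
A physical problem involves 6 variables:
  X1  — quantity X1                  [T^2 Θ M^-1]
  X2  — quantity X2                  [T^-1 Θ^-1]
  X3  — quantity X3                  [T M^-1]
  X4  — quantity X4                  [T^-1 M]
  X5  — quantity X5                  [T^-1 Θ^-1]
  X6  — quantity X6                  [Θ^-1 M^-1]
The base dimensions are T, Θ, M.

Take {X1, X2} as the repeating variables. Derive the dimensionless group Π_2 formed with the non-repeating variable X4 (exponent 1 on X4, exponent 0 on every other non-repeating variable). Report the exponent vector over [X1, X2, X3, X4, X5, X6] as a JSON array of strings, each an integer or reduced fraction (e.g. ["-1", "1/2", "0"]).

["1", "1", "0", "1", "0", "0"]

Dimensional matrix (T×Θ×M by X1×X2×X3×X4×X5×X6):
  T: [ 2 -1  1 -1 -1  0]
  Θ: [ 1 -1  0  0 -1 -1]
  M: [-1  0 -1  1  0 -1]
RREF → pivots at {X1,X2} ⇒ r = 2
Pivot set = {X1,X2}, free = {X3,X4,X5,X6}
RREF:
  r0: [   1    0    1   -1    0    1]
  r1: [   0    1    1   -1    1    2]
  r2: [   0    0    0    0    0    0]
Fix exponent of X4 at 1, X3 at 0, X5 at 0, X6 at 0; solve each RREF row for its pivot's exponent:
  r0: exp(X1) + (-1)·1 = 0 ⇒ exp(X1) = 1
  r1: exp(X2) + (-1)·1 = 0 ⇒ exp(X2) = 1
Π_2 = X1 · X2 · X4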